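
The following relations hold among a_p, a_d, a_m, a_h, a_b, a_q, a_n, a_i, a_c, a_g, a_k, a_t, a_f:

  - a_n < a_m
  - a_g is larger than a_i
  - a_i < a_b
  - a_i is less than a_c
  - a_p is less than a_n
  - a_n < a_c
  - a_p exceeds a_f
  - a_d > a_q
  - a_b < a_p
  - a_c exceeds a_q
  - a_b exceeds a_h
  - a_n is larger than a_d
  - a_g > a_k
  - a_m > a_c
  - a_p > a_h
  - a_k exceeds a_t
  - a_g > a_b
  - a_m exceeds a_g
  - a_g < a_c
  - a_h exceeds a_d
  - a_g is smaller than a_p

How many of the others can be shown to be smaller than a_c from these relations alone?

Directly below a_c: a_q, a_i, a_g, a_n.
One step further: a_d, a_b, a_k, a_p (8 so far).
One step further: a_t, a_h, a_f (11 so far).
No other element is forced below a_c by the given relations, so the count is 11.

11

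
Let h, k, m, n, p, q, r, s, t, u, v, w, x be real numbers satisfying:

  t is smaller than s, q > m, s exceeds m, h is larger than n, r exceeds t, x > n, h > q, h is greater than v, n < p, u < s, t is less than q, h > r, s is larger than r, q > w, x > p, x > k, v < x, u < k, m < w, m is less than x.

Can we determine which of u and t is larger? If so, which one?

undetermined

Following every chain through t: above t we get r, q, s, h.
u is not reached, and no chain runs the other way from u to t.
So the given relations leave the order of t and u undetermined.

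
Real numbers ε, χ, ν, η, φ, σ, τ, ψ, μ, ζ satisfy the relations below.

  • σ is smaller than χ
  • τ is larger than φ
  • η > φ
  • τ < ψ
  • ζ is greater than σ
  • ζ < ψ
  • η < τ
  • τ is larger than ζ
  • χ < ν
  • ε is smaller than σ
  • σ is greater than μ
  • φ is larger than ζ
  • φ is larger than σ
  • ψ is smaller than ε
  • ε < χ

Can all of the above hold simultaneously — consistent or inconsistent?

inconsistent

Chaining the given relations yields σ < ζ < φ < η < τ < ψ < ε, so σ < ε. But one relation states ε < σ. These cannot both hold.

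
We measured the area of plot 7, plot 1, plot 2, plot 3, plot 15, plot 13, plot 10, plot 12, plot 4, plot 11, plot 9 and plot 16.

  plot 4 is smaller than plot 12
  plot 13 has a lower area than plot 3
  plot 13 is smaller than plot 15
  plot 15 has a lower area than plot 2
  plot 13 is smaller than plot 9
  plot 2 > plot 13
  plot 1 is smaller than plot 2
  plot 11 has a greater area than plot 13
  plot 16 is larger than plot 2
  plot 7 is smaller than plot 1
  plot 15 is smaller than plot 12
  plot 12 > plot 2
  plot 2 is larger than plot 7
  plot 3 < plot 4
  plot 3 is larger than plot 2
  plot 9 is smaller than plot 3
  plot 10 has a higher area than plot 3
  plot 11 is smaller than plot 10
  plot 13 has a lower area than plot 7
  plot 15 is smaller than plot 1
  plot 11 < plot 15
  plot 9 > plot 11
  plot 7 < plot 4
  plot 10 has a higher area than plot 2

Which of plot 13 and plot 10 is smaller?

plot 13

plot 13 < plot 11 < plot 15 < plot 1 < plot 2 < plot 3 < plot 10, by transitivity through plot 11, plot 15, plot 1, plot 2, plot 3.
So plot 13 < plot 10; plot 13 is the smaller of the two.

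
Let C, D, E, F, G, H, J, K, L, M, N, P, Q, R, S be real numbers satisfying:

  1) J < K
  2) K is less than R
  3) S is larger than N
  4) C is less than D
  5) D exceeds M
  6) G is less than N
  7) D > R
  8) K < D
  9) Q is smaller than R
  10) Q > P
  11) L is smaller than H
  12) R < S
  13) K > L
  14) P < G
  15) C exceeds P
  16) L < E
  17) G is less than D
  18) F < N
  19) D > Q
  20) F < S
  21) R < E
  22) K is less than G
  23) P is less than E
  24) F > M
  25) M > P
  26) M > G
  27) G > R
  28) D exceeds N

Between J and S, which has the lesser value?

J

Link the given pairs in sequence: J < K; K < R; R < G; G < M; M < F; F < N; N < S.
Together: J < K < R < G < M < F < N < S.
So J < S; J is the smaller of the two.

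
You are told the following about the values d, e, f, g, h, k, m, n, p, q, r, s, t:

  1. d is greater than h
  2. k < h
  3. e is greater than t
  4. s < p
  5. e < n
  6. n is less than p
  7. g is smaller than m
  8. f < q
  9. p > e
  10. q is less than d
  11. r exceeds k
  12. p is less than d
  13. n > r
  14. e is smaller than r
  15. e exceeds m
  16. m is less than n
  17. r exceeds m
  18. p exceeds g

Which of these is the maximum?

d

f is not greatest since f < q; g is not greatest since g < m; t is not greatest since t < e; m is not greatest since m < r; s is not greatest since s < p; e is not greatest since e < r; k is not greatest since k < h; r is not greatest since r < n; q is not greatest since q < d; n is not greatest since n < p; p is not greatest since p < d; h is not greatest since h < d.
Only d has nothing above it, so d is the maximum.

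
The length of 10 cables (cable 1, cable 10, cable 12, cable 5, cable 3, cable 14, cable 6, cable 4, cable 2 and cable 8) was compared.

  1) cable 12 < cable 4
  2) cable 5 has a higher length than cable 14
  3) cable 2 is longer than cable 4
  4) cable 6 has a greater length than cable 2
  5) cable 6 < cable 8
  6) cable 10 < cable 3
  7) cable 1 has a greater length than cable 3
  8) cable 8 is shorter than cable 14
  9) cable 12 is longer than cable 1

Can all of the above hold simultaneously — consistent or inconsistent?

Every relation is compatible with cable 10 < cable 3 < cable 1 < cable 12 < cable 4 < cable 2 < cable 6 < cable 8 < cable 14 < cable 5; the set is consistent.

consistent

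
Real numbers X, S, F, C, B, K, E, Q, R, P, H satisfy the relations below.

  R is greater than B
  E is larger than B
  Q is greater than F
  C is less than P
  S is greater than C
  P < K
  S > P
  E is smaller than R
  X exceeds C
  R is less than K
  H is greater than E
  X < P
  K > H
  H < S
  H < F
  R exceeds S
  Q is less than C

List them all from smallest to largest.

B < E < H < F < Q < C < X < P < S < R < K

Nothing is placed below B, so it is least; from there B < E; E < H; H < F; F < Q; Q < C; C < X; X < P; P < S; S < R; R < K, each given directly.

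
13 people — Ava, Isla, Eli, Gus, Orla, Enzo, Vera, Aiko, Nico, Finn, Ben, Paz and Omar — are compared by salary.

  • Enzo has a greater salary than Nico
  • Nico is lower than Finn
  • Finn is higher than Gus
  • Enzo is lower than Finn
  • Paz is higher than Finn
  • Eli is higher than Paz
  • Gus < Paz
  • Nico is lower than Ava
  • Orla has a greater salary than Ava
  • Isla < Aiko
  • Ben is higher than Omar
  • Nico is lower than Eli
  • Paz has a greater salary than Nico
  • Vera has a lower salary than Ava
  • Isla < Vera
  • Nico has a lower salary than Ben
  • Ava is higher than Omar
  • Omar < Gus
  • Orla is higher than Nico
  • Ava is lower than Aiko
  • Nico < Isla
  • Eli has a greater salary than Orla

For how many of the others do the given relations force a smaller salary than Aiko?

From Aiko the given relations immediately reach Isla, Ava.
From those, Nico, Omar, Vera — 5 in total.
No other element is forced below Aiko by the given relations, so the count is 5.

5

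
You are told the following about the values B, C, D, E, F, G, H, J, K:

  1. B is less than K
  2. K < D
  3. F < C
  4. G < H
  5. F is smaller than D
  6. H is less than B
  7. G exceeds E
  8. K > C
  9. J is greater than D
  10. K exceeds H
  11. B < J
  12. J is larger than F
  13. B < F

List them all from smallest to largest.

E < G < H < B < F < C < K < D < J

Nothing is placed below E, so it is least; from there E < G; G < H; H < B; B < F; F < C; C < K; K < D; D < J, each given directly.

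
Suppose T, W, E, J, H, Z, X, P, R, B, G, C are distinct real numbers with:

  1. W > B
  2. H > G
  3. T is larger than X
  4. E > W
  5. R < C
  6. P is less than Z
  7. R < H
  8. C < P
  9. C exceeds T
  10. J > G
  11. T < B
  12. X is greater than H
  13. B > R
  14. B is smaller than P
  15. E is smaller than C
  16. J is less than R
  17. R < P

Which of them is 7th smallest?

The consecutive relations fix a unique order: G < J < R < H < X < T < B < W < E < C < P < Z.
The 7th smallest is B.

B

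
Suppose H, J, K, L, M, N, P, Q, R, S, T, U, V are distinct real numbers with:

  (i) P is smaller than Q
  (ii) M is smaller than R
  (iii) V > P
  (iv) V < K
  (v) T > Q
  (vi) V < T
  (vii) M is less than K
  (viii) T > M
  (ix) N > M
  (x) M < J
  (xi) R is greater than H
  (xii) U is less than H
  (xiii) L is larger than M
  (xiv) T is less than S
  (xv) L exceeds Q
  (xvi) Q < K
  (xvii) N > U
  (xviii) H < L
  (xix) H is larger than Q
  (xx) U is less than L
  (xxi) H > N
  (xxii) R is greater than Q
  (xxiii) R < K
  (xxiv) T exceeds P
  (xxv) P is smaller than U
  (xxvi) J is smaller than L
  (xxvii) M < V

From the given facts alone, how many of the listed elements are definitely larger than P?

10

From P the given relations immediately reach Q, V, T, U.
From those, S, N, H, L, R, K — 10 in total.
Nothing else is reachable above P; 10 in all.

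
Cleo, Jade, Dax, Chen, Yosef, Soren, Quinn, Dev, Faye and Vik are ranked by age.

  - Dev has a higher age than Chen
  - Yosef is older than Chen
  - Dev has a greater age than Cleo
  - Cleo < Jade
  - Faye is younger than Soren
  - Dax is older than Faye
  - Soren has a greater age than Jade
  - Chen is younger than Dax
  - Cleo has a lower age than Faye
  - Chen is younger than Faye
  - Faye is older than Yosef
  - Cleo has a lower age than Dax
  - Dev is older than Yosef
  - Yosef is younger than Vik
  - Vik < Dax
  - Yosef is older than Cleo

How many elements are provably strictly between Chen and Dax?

3

The relations place Chen below Dax. An element lies strictly between them when it is forced above Chen and also forced below Dax.
Above Chen: {Yosef, Faye, Vik, Soren, Dev}. Below Dax: {Cleo, Yosef, Faye, Vik}.
Intersection: {Yosef, Faye, Vik} — 3.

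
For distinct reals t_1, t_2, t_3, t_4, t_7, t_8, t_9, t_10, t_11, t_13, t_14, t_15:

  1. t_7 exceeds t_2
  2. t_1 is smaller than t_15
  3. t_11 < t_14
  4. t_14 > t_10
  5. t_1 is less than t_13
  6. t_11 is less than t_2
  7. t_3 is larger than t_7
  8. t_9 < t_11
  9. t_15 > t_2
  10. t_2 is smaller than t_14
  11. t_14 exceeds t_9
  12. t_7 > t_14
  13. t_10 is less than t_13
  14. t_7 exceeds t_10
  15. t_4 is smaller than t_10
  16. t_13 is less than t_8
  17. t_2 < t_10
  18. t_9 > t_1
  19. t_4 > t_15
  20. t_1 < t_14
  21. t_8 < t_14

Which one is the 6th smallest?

Chaining the given pairs: t_1 < t_9 < t_11 < t_2 < t_15 < t_4 < t_10 < t_13 < t_8 < t_14 < t_7 < t_3.
Counting 6 from the smallest end gives t_4.

t_4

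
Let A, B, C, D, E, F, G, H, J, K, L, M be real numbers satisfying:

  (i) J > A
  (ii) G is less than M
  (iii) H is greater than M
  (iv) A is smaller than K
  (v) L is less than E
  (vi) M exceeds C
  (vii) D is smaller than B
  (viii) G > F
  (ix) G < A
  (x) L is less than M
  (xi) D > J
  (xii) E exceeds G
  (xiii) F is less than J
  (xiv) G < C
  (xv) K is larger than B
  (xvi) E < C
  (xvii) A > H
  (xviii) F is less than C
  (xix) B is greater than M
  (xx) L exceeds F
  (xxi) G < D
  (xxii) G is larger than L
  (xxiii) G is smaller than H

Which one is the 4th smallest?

Chaining the given pairs: F < L < G < E < C < M < H < A < J < D < B < K.
Counting 4 from the smallest end gives E.

E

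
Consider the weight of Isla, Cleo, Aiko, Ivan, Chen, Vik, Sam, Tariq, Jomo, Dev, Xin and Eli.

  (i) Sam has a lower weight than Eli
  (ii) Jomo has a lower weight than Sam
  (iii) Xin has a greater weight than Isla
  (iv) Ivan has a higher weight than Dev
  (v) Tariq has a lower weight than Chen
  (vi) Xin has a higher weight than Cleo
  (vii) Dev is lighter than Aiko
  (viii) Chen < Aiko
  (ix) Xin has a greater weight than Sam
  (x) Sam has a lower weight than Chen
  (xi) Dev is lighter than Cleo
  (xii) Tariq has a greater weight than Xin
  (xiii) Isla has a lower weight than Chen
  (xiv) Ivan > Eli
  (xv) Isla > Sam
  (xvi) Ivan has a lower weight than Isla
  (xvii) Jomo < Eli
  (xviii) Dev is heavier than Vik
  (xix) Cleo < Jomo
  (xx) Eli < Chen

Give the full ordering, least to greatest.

Vik < Dev < Cleo < Jomo < Sam < Eli < Ivan < Isla < Xin < Tariq < Chen < Aiko

Each adjacent pair is fixed by a given relation: Vik < Dev; Dev < Cleo; Cleo < Jomo; Jomo < Sam; Sam < Eli; Eli < Ivan; Ivan < Isla; Isla < Xin; Xin < Tariq; Tariq < Chen; Chen < Aiko. Chaining them end to end gives the full order.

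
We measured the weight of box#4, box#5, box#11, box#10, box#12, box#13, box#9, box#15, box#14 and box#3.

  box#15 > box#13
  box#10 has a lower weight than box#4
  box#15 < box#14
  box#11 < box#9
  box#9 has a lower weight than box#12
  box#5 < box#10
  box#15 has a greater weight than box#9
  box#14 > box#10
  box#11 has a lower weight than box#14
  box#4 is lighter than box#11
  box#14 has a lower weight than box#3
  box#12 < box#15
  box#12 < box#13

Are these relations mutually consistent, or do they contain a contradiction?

consistent

The single ordering box#5 < box#10 < box#4 < box#11 < box#9 < box#12 < box#13 < box#15 < box#14 < box#3 satisfies every listed relation, so no contradiction arises.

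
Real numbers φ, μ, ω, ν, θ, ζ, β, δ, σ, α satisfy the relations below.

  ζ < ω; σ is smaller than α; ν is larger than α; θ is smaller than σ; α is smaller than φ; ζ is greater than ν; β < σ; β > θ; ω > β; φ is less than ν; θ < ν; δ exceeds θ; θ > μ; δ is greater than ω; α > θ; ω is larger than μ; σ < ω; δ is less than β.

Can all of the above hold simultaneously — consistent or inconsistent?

inconsistent

We have δ < β stated directly, yet also β < σ < α < φ < ν < ζ < ω < δ by chaining the others — so β < δ. Contradiction.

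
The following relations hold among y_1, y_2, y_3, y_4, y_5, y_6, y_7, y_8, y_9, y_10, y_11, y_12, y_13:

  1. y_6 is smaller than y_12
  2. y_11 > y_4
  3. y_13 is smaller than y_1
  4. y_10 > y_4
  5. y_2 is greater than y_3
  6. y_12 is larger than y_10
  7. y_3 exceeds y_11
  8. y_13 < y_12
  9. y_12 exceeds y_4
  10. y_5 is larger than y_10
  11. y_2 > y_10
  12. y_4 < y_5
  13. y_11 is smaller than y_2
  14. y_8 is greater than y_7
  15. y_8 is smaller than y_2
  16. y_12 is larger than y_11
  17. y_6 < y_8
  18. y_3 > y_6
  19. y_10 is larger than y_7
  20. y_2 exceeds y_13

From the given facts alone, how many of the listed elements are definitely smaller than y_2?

8

From y_2 the given relations immediately reach y_10, y_13, y_11, y_8, y_3.
From those, y_7, y_4, y_6 — 8 in total.
Nothing else is reachable below y_2; 8 in all.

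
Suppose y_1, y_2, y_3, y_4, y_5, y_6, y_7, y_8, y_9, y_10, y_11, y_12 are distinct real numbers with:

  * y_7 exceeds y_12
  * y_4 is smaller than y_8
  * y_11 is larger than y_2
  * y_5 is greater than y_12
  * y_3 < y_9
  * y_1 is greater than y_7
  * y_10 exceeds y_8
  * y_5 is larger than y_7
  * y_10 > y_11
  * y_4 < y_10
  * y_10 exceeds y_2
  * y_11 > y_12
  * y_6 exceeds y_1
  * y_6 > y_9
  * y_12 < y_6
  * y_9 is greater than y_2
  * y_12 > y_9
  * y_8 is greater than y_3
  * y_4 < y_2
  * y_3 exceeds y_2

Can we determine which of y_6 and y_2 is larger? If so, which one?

y_2 < y_3 and y_3 < y_9 give y_2 < y_9.
Then y_9 < y_12 extends the chain to y_12.
Then y_12 < y_7 extends the chain to y_7.
Then y_7 < y_1 extends the chain to y_1.
With y_1 < y_6: y_2 < y_3 < y_9 < y_12 < y_7 < y_1 < y_6.
So y_6 is larger.

y_6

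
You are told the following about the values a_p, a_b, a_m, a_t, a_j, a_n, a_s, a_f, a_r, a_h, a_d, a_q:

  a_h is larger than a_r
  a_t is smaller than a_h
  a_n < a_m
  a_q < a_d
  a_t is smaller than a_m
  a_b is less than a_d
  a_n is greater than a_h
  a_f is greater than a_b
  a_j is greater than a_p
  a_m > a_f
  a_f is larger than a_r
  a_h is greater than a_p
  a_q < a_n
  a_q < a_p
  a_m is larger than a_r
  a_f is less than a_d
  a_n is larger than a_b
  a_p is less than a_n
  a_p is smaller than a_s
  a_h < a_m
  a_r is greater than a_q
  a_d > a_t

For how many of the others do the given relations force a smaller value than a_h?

Directly below a_h: a_p, a_r, a_t.
One step further: a_q (4 so far).
Nothing else is reachable below a_h; 4 in all.

4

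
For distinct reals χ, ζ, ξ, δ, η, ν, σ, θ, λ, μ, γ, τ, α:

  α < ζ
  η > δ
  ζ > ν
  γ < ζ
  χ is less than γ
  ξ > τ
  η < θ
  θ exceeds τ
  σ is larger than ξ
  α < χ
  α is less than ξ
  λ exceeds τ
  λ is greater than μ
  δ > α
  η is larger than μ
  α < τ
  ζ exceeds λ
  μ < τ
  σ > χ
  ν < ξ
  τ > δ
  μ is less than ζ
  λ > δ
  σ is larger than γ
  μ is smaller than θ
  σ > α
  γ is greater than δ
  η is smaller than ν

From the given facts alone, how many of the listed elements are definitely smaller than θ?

5

Directly below θ: μ, η, τ.
One step further: α, δ (5 so far).
No other element is forced below θ by the given relations, so the count is 5.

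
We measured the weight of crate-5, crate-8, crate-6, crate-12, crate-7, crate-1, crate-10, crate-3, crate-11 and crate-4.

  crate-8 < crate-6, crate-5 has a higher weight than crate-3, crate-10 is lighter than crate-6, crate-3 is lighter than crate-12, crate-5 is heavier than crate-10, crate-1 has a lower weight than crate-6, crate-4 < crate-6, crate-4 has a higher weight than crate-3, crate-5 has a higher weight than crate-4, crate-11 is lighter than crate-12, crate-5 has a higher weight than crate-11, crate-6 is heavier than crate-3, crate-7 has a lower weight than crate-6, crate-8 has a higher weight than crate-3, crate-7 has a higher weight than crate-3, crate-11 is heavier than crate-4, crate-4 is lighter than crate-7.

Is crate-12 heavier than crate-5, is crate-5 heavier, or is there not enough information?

undetermined

Following every chain through crate-12: below crate-12 we get crate-3, crate-4, crate-11.
crate-5 is not reached, and no chain runs the other way from crate-5 to crate-12.
So the given relations leave the order of crate-12 and crate-5 undetermined.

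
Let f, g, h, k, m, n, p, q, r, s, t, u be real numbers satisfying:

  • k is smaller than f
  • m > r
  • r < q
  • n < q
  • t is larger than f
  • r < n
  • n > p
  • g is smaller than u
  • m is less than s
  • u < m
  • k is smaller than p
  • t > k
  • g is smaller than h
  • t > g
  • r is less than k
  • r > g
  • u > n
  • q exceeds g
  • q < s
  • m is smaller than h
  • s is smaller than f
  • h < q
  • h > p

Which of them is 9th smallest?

Chaining the given pairs: g < r < k < p < n < u < m < h < q < s < f < t.
The 9th smallest is q.

q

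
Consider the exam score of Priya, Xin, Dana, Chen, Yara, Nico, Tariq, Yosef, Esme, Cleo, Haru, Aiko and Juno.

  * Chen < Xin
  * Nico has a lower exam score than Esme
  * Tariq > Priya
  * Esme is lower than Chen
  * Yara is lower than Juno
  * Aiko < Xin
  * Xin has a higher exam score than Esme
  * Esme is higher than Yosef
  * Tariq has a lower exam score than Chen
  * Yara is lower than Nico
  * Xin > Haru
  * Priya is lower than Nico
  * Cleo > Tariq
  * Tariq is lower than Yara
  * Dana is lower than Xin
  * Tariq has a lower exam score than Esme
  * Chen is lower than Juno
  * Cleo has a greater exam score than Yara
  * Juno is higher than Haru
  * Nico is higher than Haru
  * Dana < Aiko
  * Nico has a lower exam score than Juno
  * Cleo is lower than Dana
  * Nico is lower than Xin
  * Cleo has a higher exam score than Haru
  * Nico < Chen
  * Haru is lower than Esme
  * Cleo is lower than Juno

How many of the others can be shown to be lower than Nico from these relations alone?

4

Directly below Nico: Priya, Haru, Yara.
One step further: Tariq (4 so far).
Nothing else is reachable below Nico; 4 in all.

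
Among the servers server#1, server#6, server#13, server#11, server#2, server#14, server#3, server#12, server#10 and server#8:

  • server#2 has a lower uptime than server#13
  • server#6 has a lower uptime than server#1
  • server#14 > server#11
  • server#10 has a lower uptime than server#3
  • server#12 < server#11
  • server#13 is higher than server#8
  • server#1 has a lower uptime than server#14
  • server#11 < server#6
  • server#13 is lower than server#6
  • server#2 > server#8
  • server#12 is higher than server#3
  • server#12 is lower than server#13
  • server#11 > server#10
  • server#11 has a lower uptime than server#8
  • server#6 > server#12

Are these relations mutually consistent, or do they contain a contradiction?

The single ordering server#10 < server#3 < server#12 < server#11 < server#8 < server#2 < server#13 < server#6 < server#1 < server#14 satisfies every listed relation, so no contradiction arises.

consistent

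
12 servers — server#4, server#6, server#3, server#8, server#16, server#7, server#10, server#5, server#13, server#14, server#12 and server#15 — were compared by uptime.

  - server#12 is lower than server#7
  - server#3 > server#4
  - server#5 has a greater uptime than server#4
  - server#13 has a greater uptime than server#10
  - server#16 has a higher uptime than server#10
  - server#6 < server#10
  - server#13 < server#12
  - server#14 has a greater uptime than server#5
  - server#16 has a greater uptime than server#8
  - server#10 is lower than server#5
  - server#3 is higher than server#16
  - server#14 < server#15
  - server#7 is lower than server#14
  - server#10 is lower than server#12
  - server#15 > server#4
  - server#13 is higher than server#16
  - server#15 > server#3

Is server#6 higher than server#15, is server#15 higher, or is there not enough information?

Link the given pairs in sequence: server#6 < server#10; server#10 < server#16; server#16 < server#13; server#13 < server#12; server#12 < server#7; server#7 < server#14; server#14 < server#15.
Together: server#6 < server#10 < server#16 < server#13 < server#12 < server#7 < server#14 < server#15.
So server#15 is higher.

server#15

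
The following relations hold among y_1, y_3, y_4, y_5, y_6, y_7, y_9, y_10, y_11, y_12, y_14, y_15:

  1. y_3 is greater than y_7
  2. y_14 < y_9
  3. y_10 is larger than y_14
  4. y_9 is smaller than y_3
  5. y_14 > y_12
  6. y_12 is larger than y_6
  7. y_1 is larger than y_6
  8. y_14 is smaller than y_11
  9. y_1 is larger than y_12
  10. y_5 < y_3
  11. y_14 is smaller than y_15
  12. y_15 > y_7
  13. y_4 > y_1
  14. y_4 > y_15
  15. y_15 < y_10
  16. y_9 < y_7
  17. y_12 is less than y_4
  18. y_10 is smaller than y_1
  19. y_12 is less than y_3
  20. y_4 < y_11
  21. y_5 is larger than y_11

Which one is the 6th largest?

Chaining the given pairs: y_6 < y_12 < y_14 < y_9 < y_7 < y_15 < y_10 < y_1 < y_4 < y_11 < y_5 < y_3.
The 6th largest is y_10.

y_10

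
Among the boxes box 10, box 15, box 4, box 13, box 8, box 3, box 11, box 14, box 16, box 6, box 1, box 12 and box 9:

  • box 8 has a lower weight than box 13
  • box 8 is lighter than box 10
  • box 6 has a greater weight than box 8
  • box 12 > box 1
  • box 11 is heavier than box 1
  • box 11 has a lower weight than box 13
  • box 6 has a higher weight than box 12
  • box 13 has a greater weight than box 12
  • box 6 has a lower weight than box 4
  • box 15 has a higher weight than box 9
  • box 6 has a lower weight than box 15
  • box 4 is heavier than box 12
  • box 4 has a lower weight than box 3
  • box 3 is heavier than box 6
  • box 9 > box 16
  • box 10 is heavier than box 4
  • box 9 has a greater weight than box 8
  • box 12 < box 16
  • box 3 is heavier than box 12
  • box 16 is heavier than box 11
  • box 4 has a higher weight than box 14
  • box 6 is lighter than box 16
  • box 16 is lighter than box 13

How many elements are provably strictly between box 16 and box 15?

1

Chaining upward from box 16 reaches: box 9, box 13.
Chaining downward from box 15 reaches: box 8, box 1, box 12, box 11, box 6, box 9.
Strictly between box 16 and box 15 are those in both lists: box 9 — 1 element.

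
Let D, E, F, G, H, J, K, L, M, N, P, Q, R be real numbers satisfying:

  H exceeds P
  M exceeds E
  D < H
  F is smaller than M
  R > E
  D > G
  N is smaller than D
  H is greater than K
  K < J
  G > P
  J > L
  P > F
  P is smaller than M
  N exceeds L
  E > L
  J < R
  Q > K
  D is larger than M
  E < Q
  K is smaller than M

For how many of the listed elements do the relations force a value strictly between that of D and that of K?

Chaining upward from K reaches: J, Q, M, H, R.
Chaining downward from D reaches: L, F, P, E, N, G, M.
Strictly between K and D are those in both lists: M — 1 element.

1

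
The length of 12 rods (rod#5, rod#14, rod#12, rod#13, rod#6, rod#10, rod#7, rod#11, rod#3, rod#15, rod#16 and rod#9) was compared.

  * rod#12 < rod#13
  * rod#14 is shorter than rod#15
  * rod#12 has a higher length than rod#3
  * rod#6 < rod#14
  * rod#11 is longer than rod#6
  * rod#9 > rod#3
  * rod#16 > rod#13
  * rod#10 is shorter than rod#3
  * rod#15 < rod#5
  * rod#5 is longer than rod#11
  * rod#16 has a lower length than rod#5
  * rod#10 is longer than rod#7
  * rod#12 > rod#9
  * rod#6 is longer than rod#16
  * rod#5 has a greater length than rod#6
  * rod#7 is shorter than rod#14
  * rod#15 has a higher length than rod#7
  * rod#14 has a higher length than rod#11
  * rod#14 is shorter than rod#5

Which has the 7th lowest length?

rod#16

Chaining the given pairs: rod#7 < rod#10 < rod#3 < rod#9 < rod#12 < rod#13 < rod#16 < rod#6 < rod#11 < rod#14 < rod#15 < rod#5.
The 7th smallest is rod#16.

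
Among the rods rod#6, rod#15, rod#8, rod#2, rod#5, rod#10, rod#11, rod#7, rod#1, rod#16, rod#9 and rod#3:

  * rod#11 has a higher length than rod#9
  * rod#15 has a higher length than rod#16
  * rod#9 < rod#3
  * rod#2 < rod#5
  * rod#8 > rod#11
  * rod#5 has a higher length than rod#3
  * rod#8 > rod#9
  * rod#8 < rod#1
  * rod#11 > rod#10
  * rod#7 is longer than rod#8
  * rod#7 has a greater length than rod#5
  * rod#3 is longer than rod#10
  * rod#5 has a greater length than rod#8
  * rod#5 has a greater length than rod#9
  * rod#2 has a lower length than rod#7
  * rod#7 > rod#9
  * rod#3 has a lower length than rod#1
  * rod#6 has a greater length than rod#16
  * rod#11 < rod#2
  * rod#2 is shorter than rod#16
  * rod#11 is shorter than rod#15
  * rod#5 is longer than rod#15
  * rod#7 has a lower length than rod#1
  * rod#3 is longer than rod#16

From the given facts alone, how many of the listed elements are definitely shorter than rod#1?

10

The elements the relations force below rod#1 are rod#9, rod#10, rod#11, rod#2, rod#16, rod#3, rod#8, rod#15, rod#5, rod#7 — no chain reaches any other.
That is 10.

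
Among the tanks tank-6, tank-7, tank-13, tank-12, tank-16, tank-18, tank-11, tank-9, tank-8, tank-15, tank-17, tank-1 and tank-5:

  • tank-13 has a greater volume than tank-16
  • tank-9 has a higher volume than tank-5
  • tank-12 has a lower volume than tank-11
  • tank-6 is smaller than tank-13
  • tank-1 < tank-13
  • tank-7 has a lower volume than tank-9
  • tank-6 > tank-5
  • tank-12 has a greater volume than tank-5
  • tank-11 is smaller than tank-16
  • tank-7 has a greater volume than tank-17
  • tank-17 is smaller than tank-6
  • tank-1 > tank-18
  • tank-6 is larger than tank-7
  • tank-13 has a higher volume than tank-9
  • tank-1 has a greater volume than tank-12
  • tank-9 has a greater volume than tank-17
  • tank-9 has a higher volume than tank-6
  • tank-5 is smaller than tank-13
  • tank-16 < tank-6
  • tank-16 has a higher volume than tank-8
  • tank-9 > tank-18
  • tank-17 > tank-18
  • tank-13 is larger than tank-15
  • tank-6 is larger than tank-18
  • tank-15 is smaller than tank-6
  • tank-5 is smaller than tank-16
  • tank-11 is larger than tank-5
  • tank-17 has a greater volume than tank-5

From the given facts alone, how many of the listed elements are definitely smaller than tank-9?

10

From tank-9 the given relations immediately reach tank-5, tank-18, tank-17, tank-7, tank-6.
From those, tank-16, tank-15 — 7 in total.
From those, tank-8, tank-11 — 9 in total.
From those, tank-12 — 10 in total.
Nothing else is reachable below tank-9; 10 in all.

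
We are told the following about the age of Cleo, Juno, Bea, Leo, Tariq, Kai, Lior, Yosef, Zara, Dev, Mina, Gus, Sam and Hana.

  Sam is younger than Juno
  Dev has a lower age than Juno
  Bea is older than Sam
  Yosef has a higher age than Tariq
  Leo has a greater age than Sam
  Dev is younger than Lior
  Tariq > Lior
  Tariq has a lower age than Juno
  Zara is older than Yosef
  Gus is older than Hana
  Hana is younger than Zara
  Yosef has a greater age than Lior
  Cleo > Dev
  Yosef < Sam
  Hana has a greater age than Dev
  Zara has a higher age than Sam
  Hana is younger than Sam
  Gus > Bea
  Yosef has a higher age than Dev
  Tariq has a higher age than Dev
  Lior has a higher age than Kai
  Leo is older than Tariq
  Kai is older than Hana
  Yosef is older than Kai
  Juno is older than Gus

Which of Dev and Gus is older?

Link the given pairs in sequence: Dev < Hana; Hana < Kai; Kai < Lior; Lior < Tariq; Tariq < Yosef; Yosef < Sam; Sam < Bea; Bea < Gus.
Together: Dev < Hana < Kai < Lior < Tariq < Yosef < Sam < Bea < Gus.
So Dev < Gus; Gus is the older of the two.

Gus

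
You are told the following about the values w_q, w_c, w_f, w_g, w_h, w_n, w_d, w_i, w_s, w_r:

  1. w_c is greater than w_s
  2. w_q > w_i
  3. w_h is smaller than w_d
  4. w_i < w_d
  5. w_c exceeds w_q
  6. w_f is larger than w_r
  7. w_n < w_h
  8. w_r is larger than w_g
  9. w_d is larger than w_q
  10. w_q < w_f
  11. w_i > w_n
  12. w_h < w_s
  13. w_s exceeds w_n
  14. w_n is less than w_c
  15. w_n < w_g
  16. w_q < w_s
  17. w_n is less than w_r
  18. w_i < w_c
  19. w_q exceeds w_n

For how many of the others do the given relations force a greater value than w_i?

The elements the relations force above w_i are w_q, w_s, w_f, w_d, w_c — no chain reaches any other.
That is 5.

5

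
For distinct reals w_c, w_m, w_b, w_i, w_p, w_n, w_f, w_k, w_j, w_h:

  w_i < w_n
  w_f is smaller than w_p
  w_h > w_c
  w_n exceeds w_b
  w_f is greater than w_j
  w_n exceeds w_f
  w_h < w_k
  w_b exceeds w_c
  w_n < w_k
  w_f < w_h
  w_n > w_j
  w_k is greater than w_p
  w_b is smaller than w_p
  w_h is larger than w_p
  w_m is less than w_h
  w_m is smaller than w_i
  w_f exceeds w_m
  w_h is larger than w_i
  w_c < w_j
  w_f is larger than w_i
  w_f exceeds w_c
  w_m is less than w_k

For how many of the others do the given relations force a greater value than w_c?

7

Directly above w_c: w_j, w_b, w_f, w_h.
One step further: w_p, w_n, w_k (7 so far).
No other element is forced above w_c by the given relations, so the count is 7.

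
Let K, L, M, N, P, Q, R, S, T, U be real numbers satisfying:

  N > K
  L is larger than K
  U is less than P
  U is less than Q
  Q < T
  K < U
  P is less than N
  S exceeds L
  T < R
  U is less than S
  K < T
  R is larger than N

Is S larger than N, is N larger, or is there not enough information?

undetermined

Following every chain through N: above N we get R; below N we get K, U, P.
S is not reached, and no chain runs the other way from S to N.
So the given relations leave the order of N and S undetermined.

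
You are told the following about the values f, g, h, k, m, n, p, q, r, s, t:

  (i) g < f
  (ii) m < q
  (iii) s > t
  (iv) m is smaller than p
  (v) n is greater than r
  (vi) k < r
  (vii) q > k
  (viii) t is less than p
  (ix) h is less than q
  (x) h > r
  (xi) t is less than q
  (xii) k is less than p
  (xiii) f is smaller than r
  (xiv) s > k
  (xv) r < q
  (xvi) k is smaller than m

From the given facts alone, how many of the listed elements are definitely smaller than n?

The elements the relations force below n are g, k, f, r — no chain reaches any other.
That is 4.

4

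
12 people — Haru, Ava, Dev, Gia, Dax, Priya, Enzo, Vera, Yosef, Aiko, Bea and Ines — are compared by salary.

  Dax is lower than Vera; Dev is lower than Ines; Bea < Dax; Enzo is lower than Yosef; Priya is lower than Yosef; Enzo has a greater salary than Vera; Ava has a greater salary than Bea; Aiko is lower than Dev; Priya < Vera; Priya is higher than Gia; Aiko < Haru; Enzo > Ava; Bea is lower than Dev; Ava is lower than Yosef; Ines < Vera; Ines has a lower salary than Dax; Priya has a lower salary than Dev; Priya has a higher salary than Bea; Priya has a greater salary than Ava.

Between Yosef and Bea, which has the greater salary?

Following the relations from Bea: Bea < Ava < Priya < Dev < Ines < Dax < Vera < Enzo < Yosef.
So Bea < Yosef; Yosef is the higher of the two.

Yosef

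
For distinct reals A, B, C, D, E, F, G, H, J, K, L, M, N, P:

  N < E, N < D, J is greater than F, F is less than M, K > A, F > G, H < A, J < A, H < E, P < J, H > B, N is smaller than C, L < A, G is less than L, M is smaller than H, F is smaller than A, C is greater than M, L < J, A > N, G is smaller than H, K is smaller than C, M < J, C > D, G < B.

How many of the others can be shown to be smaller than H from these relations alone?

Directly below H: G, B, M.
One step further: F (4 so far).
Nothing else is reachable below H; 4 in all.

4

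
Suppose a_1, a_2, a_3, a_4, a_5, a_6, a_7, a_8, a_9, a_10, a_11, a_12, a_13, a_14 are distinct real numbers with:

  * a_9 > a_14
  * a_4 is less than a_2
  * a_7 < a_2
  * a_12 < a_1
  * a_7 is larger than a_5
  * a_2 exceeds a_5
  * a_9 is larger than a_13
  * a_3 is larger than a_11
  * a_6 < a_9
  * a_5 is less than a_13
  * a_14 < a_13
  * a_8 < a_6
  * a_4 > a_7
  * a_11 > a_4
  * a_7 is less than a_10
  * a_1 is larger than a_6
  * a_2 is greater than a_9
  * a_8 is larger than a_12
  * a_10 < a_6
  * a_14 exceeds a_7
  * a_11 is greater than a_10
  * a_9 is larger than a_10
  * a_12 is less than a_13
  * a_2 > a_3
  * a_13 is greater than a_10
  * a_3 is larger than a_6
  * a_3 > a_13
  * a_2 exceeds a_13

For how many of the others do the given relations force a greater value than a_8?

5

The elements the relations force above a_8 are a_6, a_9, a_1, a_3, a_2 — no chain reaches any other.
That is 5.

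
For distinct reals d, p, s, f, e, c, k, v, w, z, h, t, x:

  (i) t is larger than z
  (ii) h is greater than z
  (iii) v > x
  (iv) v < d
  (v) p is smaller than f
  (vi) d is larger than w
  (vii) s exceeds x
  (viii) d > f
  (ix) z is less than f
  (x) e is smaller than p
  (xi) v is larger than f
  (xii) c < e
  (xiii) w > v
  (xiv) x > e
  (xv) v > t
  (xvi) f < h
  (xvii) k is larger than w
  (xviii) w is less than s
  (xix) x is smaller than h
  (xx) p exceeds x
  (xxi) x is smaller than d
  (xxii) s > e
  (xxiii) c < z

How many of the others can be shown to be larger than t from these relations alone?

5

Directly above t: v.
One step further: w, d (3 so far).
One step further: s, k (5 so far).
Nothing else is reachable above t; 5 in all.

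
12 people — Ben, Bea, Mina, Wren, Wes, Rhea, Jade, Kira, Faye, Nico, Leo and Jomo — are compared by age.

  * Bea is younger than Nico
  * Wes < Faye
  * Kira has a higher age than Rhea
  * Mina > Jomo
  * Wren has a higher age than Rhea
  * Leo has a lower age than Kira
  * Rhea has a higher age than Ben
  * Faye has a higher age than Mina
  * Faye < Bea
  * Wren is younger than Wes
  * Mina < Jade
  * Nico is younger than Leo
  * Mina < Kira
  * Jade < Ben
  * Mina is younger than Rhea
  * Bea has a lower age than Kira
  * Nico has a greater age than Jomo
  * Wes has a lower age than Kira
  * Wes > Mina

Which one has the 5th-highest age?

Faye

Piecing the relations together gives one ordering: Jomo < Mina < Jade < Ben < Rhea < Wren < Wes < Faye < Bea < Nico < Leo < Kira.
The 5th largest is Faye.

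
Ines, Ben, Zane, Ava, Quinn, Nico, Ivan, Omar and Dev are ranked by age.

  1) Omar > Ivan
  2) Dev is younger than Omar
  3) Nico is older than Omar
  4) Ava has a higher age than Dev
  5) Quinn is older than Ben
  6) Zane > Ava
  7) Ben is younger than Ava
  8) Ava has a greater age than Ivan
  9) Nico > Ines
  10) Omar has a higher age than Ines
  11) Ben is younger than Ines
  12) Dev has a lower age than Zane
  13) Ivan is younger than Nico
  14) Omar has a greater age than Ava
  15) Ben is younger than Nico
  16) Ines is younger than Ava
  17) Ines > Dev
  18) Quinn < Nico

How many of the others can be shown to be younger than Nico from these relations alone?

The elements the relations force below Nico are Ben, Ivan, Dev, Ines, Ava, Omar, Quinn — no chain reaches any other.
That is 7.

7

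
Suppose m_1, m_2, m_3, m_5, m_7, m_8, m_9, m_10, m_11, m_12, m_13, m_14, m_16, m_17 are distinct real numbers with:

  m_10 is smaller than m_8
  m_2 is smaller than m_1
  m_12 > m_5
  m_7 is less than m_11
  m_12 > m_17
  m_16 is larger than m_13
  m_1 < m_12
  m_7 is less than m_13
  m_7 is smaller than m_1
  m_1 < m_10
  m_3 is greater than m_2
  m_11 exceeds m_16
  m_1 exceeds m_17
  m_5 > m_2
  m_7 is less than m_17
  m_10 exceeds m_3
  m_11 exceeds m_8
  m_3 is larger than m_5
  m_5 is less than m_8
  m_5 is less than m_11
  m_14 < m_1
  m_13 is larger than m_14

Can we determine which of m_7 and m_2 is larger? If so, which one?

Following every chain through m_2: above m_2 we get m_5, m_1, m_3, m_10, m_8, m_12, m_11.
m_7 is not reached, and no chain runs the other way from m_7 to m_2.
So the given relations leave the order of m_2 and m_7 undetermined.

undetermined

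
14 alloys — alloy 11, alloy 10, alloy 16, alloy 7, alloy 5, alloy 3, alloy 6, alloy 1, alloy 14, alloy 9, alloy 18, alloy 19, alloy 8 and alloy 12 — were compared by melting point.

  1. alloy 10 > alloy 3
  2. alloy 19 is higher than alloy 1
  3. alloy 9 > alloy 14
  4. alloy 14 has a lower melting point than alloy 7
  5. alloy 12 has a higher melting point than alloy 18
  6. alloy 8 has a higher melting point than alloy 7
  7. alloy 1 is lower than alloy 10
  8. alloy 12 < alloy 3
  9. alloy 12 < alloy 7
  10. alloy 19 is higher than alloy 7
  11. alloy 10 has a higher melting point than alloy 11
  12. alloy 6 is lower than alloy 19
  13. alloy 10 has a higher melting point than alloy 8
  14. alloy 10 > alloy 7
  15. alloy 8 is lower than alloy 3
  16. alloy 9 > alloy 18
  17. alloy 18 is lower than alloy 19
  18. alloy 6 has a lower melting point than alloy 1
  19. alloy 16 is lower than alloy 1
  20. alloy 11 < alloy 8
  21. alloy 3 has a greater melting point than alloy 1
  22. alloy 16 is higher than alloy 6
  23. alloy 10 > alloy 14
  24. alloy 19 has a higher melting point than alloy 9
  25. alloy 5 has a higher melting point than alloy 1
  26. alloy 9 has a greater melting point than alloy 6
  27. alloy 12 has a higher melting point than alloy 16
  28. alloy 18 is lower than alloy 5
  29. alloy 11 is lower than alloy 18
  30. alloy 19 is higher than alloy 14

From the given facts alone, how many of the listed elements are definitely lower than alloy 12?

4

From alloy 12 the given relations immediately reach alloy 18, alloy 16.
From those, alloy 11, alloy 6 — 4 in total.
Nothing else is reachable below alloy 12; 4 in all.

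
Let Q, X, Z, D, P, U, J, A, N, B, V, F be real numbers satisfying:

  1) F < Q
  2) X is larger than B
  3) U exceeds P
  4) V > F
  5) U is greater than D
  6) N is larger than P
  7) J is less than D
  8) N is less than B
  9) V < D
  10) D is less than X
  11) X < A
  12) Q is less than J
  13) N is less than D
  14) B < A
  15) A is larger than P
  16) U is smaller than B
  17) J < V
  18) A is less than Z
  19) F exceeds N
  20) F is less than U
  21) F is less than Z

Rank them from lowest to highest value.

Nothing is placed below P, so it is least; from there P < N; N < F; F < Q; Q < J; J < V; V < D; D < U; U < B; B < X; X < A; A < Z, each given directly.

P < N < F < Q < J < V < D < U < B < X < A < Z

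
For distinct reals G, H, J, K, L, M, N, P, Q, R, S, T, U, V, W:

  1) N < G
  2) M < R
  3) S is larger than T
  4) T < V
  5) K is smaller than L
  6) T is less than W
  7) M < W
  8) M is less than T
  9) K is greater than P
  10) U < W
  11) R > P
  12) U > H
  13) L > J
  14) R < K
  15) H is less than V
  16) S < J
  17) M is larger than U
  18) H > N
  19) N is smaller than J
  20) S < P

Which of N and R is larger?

R

N < H < U < M < T < S < P < R, by transitivity through H, U, M, T, S, P.
So N < R; R is the larger of the two.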